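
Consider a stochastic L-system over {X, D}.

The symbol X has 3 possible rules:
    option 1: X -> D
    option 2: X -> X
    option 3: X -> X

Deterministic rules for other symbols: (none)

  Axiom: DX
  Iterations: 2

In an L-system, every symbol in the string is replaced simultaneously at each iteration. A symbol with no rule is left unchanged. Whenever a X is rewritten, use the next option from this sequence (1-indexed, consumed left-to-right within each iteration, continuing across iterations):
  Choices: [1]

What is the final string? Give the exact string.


Answer: DD

Derivation:
Step 0: DX
Step 1: DD  (used choices [1])
Step 2: DD  (used choices [])


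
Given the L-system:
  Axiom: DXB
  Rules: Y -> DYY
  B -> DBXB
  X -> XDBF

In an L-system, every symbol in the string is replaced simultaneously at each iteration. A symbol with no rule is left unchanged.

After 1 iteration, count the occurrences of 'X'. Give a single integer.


Answer: 2

Derivation:
Step 0: DXB  (1 'X')
Step 1: DXDBFDBXB  (2 'X')


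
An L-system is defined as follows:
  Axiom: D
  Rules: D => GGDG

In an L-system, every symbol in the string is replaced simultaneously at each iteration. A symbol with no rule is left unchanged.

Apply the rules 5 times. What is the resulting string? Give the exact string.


Step 0: D
Step 1: GGDG
Step 2: GGGGDGG
Step 3: GGGGGGDGGG
Step 4: GGGGGGGGDGGGG
Step 5: GGGGGGGGGGDGGGGG

Answer: GGGGGGGGGGDGGGGG


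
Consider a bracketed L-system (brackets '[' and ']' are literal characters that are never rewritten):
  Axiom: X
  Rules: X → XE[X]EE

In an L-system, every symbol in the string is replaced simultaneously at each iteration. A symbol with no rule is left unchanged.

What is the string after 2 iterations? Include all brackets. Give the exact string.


Answer: XE[X]EEE[XE[X]EE]EE

Derivation:
Step 0: X
Step 1: XE[X]EE
Step 2: XE[X]EEE[XE[X]EE]EE


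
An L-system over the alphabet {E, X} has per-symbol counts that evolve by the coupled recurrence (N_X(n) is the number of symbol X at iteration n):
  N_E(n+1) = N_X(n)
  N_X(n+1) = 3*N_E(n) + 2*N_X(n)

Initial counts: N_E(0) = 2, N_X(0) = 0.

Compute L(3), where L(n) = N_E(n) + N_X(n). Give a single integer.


Step 0: N_E=2, N_X=0, L=2
Step 1: N_E=0, N_X=6, L=6
Step 2: N_E=6, N_X=12, L=18
Step 3: N_E=12, N_X=42, L=54

Answer: 54


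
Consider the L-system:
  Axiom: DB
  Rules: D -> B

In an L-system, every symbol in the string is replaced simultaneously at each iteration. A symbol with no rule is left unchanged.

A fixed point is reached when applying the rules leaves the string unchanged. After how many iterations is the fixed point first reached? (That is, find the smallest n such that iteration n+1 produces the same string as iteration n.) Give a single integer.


Step 0: DB
Step 1: BB
Step 2: BB  (unchanged — fixed point at step 1)

Answer: 1


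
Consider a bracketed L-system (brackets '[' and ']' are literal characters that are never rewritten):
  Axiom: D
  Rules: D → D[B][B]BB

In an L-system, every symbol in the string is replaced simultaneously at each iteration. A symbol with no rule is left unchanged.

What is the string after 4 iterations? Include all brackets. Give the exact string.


Answer: D[B][B]BB[B][B]BB[B][B]BB[B][B]BB

Derivation:
Step 0: D
Step 1: D[B][B]BB
Step 2: D[B][B]BB[B][B]BB
Step 3: D[B][B]BB[B][B]BB[B][B]BB
Step 4: D[B][B]BB[B][B]BB[B][B]BB[B][B]BB


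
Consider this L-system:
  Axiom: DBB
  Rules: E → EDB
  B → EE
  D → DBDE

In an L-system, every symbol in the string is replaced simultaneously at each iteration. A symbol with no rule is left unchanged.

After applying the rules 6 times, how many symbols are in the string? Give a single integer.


Answer: 2327

Derivation:
Step 0: length = 3
Step 1: length = 8
Step 2: length = 25
Step 3: length = 77
Step 4: length = 240
Step 5: length = 747
Step 6: length = 2327


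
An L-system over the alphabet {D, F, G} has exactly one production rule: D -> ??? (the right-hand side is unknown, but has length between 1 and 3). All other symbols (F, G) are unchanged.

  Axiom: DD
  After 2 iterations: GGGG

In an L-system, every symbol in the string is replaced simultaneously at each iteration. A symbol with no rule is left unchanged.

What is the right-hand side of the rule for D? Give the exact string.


Answer: GG

Derivation:
Trying D -> GG:
  Step 0: DD
  Step 1: GGGG
  Step 2: GGGG
Matches the given result.


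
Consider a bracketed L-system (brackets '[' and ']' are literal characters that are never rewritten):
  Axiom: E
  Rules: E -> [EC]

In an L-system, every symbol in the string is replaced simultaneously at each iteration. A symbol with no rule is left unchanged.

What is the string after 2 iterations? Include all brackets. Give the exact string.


Step 0: E
Step 1: [EC]
Step 2: [[EC]C]

Answer: [[EC]C]


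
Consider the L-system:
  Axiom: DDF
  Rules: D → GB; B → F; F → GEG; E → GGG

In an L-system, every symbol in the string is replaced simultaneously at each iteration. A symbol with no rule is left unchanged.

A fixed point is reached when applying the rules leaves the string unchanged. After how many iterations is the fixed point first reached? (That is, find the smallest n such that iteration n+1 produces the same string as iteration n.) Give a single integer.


Answer: 4

Derivation:
Step 0: DDF
Step 1: GBGBGEG
Step 2: GFGFGGGGG
Step 3: GGEGGGEGGGGGG
Step 4: GGGGGGGGGGGGGGGGG
Step 5: GGGGGGGGGGGGGGGGG  (unchanged — fixed point at step 4)


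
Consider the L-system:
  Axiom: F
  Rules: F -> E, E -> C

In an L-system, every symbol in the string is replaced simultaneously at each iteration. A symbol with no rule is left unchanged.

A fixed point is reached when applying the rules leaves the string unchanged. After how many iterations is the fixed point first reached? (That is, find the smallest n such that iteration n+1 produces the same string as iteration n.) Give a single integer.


Answer: 2

Derivation:
Step 0: F
Step 1: E
Step 2: C
Step 3: C  (unchanged — fixed point at step 2)


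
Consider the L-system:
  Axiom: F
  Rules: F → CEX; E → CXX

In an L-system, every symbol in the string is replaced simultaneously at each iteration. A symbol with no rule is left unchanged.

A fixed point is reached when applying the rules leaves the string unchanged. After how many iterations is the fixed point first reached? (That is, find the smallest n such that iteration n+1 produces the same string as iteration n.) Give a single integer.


Step 0: F
Step 1: CEX
Step 2: CCXXX
Step 3: CCXXX  (unchanged — fixed point at step 2)

Answer: 2


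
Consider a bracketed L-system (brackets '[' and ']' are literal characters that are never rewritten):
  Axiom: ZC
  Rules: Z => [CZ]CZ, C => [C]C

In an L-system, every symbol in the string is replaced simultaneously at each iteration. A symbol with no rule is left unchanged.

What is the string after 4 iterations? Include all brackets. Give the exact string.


Step 0: ZC
Step 1: [CZ]CZ[C]C
Step 2: [[C]C[CZ]CZ][C]C[CZ]CZ[[C]C][C]C
Step 3: [[[C]C][C]C[[C]C[CZ]CZ][C]C[CZ]CZ][[C]C][C]C[[C]C[CZ]CZ][C]C[CZ]CZ[[[C]C][C]C][[C]C][C]C
Step 4: [[[[C]C][C]C][[C]C][C]C[[[C]C][C]C[[C]C[CZ]CZ][C]C[CZ]CZ][[C]C][C]C[[C]C[CZ]CZ][C]C[CZ]CZ][[[C]C][C]C][[C]C][C]C[[[C]C][C]C[[C]C[CZ]CZ][C]C[CZ]CZ][[C]C][C]C[[C]C[CZ]CZ][C]C[CZ]CZ[[[[C]C][C]C][[C]C][C]C][[[C]C][C]C][[C]C][C]C

Answer: [[[[C]C][C]C][[C]C][C]C[[[C]C][C]C[[C]C[CZ]CZ][C]C[CZ]CZ][[C]C][C]C[[C]C[CZ]CZ][C]C[CZ]CZ][[[C]C][C]C][[C]C][C]C[[[C]C][C]C[[C]C[CZ]CZ][C]C[CZ]CZ][[C]C][C]C[[C]C[CZ]CZ][C]C[CZ]CZ[[[[C]C][C]C][[C]C][C]C][[[C]C][C]C][[C]C][C]C


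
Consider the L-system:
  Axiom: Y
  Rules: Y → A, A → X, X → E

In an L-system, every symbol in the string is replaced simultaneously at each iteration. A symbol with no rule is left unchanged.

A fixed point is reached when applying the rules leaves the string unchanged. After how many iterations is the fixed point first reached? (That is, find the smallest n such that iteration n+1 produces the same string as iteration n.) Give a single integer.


Step 0: Y
Step 1: A
Step 2: X
Step 3: E
Step 4: E  (unchanged — fixed point at step 3)

Answer: 3


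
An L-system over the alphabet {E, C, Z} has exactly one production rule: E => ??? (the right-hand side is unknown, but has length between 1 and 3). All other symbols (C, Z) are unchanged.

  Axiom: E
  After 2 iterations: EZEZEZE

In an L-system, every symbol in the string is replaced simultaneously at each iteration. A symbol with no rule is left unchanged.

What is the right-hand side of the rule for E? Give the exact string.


Trying E => EZE:
  Step 0: E
  Step 1: EZE
  Step 2: EZEZEZE
Matches the given result.

Answer: EZE


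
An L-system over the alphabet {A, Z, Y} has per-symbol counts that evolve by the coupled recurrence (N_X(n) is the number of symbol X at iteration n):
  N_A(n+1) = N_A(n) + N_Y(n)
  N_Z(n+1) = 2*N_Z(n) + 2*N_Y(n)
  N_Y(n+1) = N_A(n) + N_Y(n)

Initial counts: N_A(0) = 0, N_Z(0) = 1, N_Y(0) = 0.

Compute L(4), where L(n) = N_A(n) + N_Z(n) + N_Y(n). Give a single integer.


Step 0: N_A=0, N_Z=1, N_Y=0, L=1
Step 1: N_A=0, N_Z=2, N_Y=0, L=2
Step 2: N_A=0, N_Z=4, N_Y=0, L=4
Step 3: N_A=0, N_Z=8, N_Y=0, L=8
Step 4: N_A=0, N_Z=16, N_Y=0, L=16

Answer: 16


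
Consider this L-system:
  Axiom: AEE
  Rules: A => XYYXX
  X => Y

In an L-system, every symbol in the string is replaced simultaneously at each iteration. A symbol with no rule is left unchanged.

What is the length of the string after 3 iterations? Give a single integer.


Answer: 7

Derivation:
Step 0: length = 3
Step 1: length = 7
Step 2: length = 7
Step 3: length = 7


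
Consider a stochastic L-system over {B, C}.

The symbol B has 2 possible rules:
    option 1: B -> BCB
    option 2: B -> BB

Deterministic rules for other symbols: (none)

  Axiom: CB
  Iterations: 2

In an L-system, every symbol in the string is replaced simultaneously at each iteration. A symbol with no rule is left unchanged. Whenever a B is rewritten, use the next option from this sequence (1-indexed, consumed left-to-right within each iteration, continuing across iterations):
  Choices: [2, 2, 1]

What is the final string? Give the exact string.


Step 0: CB
Step 1: CBB  (used choices [2])
Step 2: CBBBCB  (used choices [2, 1])

Answer: CBBBCB


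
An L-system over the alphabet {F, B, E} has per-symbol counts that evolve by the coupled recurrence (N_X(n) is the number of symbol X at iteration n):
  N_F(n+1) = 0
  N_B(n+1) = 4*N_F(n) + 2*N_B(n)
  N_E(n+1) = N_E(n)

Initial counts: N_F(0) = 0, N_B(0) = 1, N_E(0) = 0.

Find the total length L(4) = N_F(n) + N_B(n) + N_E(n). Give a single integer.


Answer: 16

Derivation:
Step 0: N_F=0, N_B=1, N_E=0, L=1
Step 1: N_F=0, N_B=2, N_E=0, L=2
Step 2: N_F=0, N_B=4, N_E=0, L=4
Step 3: N_F=0, N_B=8, N_E=0, L=8
Step 4: N_F=0, N_B=16, N_E=0, L=16


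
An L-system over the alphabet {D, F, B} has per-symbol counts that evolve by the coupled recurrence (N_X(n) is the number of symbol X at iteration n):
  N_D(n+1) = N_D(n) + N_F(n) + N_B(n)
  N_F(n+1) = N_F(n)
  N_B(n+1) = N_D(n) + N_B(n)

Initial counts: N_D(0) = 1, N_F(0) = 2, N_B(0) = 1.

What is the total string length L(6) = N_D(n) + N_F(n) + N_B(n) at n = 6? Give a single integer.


Step 0: N_D=1, N_F=2, N_B=1, L=4
Step 1: N_D=4, N_F=2, N_B=2, L=8
Step 2: N_D=8, N_F=2, N_B=6, L=16
Step 3: N_D=16, N_F=2, N_B=14, L=32
Step 4: N_D=32, N_F=2, N_B=30, L=64
Step 5: N_D=64, N_F=2, N_B=62, L=128
Step 6: N_D=128, N_F=2, N_B=126, L=256

Answer: 256


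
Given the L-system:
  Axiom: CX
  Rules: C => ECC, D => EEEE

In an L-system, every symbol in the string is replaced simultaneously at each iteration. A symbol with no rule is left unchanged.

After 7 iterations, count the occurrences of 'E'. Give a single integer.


Step 0: CX  (0 'E')
Step 1: ECCX  (1 'E')
Step 2: EECCECCX  (3 'E')
Step 3: EEECCECCEECCECCX  (7 'E')
Step 4: EEEECCECCEECCECCEEECCECCEECCECCX  (15 'E')
Step 5: EEEEECCECCEECCECCEEECCECCEECCECCEEEECCECCEECCECCEEECCECCEECCECCX  (31 'E')
Step 6: EEEEEECCECCEECCECCEEECCECCEECCECCEEEECCECCEECCECCEEECCECCEECCECCEEEEECCECCEECCECCEEECCECCEECCECCEEEECCECCEECCECCEEECCECCEECCECCX  (63 'E')
Step 7: EEEEEEECCECCEECCECCEEECCECCEECCECCEEEECCECCEECCECCEEECCECCEECCECCEEEEECCECCEECCECCEEECCECCEECCECCEEEECCECCEECCECCEEECCECCEECCECCEEEEEECCECCEECCECCEEECCECCEECCECCEEEECCECCEECCECCEEECCECCEECCECCEEEEECCECCEECCECCEEECCECCEECCECCEEEECCECCEECCECCEEECCECCEECCECCX  (127 'E')

Answer: 127


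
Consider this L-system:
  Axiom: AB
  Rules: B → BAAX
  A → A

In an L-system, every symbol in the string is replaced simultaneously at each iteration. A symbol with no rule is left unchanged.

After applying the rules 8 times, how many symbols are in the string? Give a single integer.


Answer: 26

Derivation:
Step 0: length = 2
Step 1: length = 5
Step 2: length = 8
Step 3: length = 11
Step 4: length = 14
Step 5: length = 17
Step 6: length = 20
Step 7: length = 23
Step 8: length = 26


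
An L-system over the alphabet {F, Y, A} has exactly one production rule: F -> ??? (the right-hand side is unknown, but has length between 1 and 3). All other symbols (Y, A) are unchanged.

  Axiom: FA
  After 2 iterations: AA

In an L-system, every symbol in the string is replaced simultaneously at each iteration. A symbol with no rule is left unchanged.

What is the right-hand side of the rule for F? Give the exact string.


Trying F -> A:
  Step 0: FA
  Step 1: AA
  Step 2: AA
Matches the given result.

Answer: A


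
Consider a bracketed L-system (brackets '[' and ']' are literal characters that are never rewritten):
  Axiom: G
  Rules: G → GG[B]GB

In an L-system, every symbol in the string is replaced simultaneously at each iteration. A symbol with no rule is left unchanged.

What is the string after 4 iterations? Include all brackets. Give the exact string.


Answer: GG[B]GBGG[B]GB[B]GG[B]GBBGG[B]GBGG[B]GB[B]GG[B]GBB[B]GG[B]GBGG[B]GB[B]GG[B]GBBBGG[B]GBGG[B]GB[B]GG[B]GBBGG[B]GBGG[B]GB[B]GG[B]GBB[B]GG[B]GBGG[B]GB[B]GG[B]GBBB[B]GG[B]GBGG[B]GB[B]GG[B]GBBGG[B]GBGG[B]GB[B]GG[B]GBB[B]GG[B]GBGG[B]GB[B]GG[B]GBBBB

Derivation:
Step 0: G
Step 1: GG[B]GB
Step 2: GG[B]GBGG[B]GB[B]GG[B]GBB
Step 3: GG[B]GBGG[B]GB[B]GG[B]GBBGG[B]GBGG[B]GB[B]GG[B]GBB[B]GG[B]GBGG[B]GB[B]GG[B]GBBB
Step 4: GG[B]GBGG[B]GB[B]GG[B]GBBGG[B]GBGG[B]GB[B]GG[B]GBB[B]GG[B]GBGG[B]GB[B]GG[B]GBBBGG[B]GBGG[B]GB[B]GG[B]GBBGG[B]GBGG[B]GB[B]GG[B]GBB[B]GG[B]GBGG[B]GB[B]GG[B]GBBB[B]GG[B]GBGG[B]GB[B]GG[B]GBBGG[B]GBGG[B]GB[B]GG[B]GBB[B]GG[B]GBGG[B]GB[B]GG[B]GBBBB


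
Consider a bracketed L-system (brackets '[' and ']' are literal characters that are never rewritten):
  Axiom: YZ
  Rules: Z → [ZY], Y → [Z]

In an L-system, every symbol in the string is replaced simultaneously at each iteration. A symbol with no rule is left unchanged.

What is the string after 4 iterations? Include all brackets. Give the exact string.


Answer: [[[[ZY][Z]][[ZY]]]][[[[ZY][Z]][[ZY]]][[[ZY][Z]]]]

Derivation:
Step 0: YZ
Step 1: [Z][ZY]
Step 2: [[ZY]][[ZY][Z]]
Step 3: [[[ZY][Z]]][[[ZY][Z]][[ZY]]]
Step 4: [[[[ZY][Z]][[ZY]]]][[[[ZY][Z]][[ZY]]][[[ZY][Z]]]]


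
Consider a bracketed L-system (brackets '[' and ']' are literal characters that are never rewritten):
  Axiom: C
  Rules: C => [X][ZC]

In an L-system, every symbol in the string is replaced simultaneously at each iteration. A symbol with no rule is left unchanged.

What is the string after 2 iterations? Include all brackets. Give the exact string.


Step 0: C
Step 1: [X][ZC]
Step 2: [X][Z[X][ZC]]

Answer: [X][Z[X][ZC]]


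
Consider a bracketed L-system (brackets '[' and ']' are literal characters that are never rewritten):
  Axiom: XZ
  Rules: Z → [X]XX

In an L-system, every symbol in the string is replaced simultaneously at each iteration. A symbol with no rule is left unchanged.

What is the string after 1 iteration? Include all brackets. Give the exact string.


Step 0: XZ
Step 1: X[X]XX

Answer: X[X]XX


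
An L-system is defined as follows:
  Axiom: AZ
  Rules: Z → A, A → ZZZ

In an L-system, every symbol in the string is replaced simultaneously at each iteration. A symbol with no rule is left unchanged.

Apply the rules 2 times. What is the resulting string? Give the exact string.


Step 0: AZ
Step 1: ZZZA
Step 2: AAAZZZ

Answer: AAAZZZ


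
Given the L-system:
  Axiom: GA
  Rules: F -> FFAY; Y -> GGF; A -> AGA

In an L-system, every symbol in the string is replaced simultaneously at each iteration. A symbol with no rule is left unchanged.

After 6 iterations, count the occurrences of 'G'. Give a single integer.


Answer: 64

Derivation:
Step 0: GA  (1 'G')
Step 1: GAGA  (2 'G')
Step 2: GAGAGAGA  (4 'G')
Step 3: GAGAGAGAGAGAGAGA  (8 'G')
Step 4: GAGAGAGAGAGAGAGAGAGAGAGAGAGAGAGA  (16 'G')
Step 5: GAGAGAGAGAGAGAGAGAGAGAGAGAGAGAGAGAGAGAGAGAGAGAGAGAGAGAGAGAGAGAGA  (32 'G')
Step 6: GAGAGAGAGAGAGAGAGAGAGAGAGAGAGAGAGAGAGAGAGAGAGAGAGAGAGAGAGAGAGAGAGAGAGAGAGAGAGAGAGAGAGAGAGAGAGAGAGAGAGAGAGAGAGAGAGAGAGAGAGAGAGAGA  (64 'G')


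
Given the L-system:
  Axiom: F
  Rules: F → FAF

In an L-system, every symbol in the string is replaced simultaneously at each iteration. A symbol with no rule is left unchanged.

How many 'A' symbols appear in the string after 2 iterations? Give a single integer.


Answer: 3

Derivation:
Step 0: F  (0 'A')
Step 1: FAF  (1 'A')
Step 2: FAFAFAF  (3 'A')


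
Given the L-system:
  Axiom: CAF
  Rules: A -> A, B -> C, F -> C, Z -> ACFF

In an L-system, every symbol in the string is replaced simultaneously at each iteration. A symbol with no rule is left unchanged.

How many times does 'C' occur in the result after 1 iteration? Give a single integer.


Answer: 2

Derivation:
Step 0: CAF  (1 'C')
Step 1: CAC  (2 'C')


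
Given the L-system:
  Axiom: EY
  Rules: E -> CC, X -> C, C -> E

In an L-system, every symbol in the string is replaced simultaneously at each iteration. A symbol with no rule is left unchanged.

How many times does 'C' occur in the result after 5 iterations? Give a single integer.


Step 0: EY  (0 'C')
Step 1: CCY  (2 'C')
Step 2: EEY  (0 'C')
Step 3: CCCCY  (4 'C')
Step 4: EEEEY  (0 'C')
Step 5: CCCCCCCCY  (8 'C')

Answer: 8


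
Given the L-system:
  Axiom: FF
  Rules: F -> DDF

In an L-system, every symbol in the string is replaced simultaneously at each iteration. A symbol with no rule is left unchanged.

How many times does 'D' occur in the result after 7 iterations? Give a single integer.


Answer: 28

Derivation:
Step 0: FF  (0 'D')
Step 1: DDFDDF  (4 'D')
Step 2: DDDDFDDDDF  (8 'D')
Step 3: DDDDDDFDDDDDDF  (12 'D')
Step 4: DDDDDDDDFDDDDDDDDF  (16 'D')
Step 5: DDDDDDDDDDFDDDDDDDDDDF  (20 'D')
Step 6: DDDDDDDDDDDDFDDDDDDDDDDDDF  (24 'D')
Step 7: DDDDDDDDDDDDDDFDDDDDDDDDDDDDDF  (28 'D')


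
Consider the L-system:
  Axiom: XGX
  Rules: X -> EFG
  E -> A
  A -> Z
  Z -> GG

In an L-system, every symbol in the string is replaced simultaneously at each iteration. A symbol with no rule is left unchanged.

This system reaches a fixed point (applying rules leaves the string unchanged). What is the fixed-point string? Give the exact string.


Step 0: XGX
Step 1: EFGGEFG
Step 2: AFGGAFG
Step 3: ZFGGZFG
Step 4: GGFGGGGFG
Step 5: GGFGGGGFG  (unchanged — fixed point at step 4)

Answer: GGFGGGGFG


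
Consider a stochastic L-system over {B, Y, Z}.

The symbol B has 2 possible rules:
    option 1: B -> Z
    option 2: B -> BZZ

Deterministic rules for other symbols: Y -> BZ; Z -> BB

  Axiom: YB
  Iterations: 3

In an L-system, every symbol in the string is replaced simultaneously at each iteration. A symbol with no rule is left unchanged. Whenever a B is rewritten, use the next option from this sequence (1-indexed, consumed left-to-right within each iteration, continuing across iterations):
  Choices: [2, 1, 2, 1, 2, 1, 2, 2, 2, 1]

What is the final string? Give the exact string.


Answer: BBZBZZZBBBBBZZBZZBZZZ

Derivation:
Step 0: YB
Step 1: BZBZZ  (used choices [2])
Step 2: ZBBBZZBBBB  (used choices [1, 2])
Step 3: BBZBZZZBBBBBZZBZZBZZZ  (used choices [1, 2, 1, 2, 2, 2, 1])


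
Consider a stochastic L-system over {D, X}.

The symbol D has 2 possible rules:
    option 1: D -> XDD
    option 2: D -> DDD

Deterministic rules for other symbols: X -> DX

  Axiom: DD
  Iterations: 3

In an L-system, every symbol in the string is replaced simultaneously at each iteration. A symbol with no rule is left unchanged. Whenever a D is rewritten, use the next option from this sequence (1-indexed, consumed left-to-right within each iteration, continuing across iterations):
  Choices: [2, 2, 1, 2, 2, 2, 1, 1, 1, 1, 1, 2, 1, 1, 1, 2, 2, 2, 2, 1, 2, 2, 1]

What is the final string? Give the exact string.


Answer: DXXDDXDDXDDDDDXDDXDDXDDDDDDDDDDDDDDDXXDDDDDDXDDDXDD

Derivation:
Step 0: DD
Step 1: DDDDDD  (used choices [2, 2])
Step 2: XDDDDDDDDDDDXDDXDD  (used choices [1, 2, 2, 2, 1, 1])
Step 3: DXXDDXDDXDDDDDXDDXDDXDDDDDDDDDDDDDDDXXDDDDDDXDDDXDD  (used choices [1, 1, 1, 2, 1, 1, 1, 2, 2, 2, 2, 1, 2, 2, 1])


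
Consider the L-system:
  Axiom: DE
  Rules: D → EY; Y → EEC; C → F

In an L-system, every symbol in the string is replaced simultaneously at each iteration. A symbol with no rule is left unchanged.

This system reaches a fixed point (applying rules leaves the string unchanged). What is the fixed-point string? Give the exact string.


Step 0: DE
Step 1: EYE
Step 2: EEECE
Step 3: EEEFE
Step 4: EEEFE  (unchanged — fixed point at step 3)

Answer: EEEFE


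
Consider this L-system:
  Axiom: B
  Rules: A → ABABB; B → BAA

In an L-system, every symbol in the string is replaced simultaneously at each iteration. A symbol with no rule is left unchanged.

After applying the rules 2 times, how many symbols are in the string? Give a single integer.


Answer: 13

Derivation:
Step 0: length = 1
Step 1: length = 3
Step 2: length = 13


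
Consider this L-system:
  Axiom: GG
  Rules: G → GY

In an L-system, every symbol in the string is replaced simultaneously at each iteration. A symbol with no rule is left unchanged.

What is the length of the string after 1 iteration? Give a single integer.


Step 0: length = 2
Step 1: length = 4

Answer: 4


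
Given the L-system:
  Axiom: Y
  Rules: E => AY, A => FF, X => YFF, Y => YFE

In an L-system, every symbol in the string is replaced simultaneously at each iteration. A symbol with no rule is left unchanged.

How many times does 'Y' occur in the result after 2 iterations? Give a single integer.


Answer: 2

Derivation:
Step 0: Y  (1 'Y')
Step 1: YFE  (1 'Y')
Step 2: YFEFAY  (2 'Y')


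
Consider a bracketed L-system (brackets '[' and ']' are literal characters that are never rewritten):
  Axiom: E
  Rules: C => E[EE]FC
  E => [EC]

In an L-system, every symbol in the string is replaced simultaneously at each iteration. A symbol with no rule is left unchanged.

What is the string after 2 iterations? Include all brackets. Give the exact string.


Answer: [[EC]E[EE]FC]

Derivation:
Step 0: E
Step 1: [EC]
Step 2: [[EC]E[EE]FC]


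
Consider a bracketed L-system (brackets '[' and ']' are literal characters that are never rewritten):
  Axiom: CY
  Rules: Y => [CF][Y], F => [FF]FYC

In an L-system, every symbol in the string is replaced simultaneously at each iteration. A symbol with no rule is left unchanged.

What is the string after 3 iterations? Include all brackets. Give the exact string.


Step 0: CY
Step 1: C[CF][Y]
Step 2: C[C[FF]FYC][[CF][Y]]
Step 3: C[C[[FF]FYC[FF]FYC][FF]FYC[CF][Y]C][[C[FF]FYC][[CF][Y]]]

Answer: C[C[[FF]FYC[FF]FYC][FF]FYC[CF][Y]C][[C[FF]FYC][[CF][Y]]]


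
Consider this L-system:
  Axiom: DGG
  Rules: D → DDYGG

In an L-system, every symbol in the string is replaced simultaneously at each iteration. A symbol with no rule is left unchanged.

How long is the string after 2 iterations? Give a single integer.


Answer: 15

Derivation:
Step 0: length = 3
Step 1: length = 7
Step 2: length = 15


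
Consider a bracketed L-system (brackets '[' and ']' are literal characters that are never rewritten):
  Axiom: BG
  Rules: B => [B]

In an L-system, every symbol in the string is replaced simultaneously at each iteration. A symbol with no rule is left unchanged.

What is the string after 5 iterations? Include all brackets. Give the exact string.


Answer: [[[[[B]]]]]G

Derivation:
Step 0: BG
Step 1: [B]G
Step 2: [[B]]G
Step 3: [[[B]]]G
Step 4: [[[[B]]]]G
Step 5: [[[[[B]]]]]G


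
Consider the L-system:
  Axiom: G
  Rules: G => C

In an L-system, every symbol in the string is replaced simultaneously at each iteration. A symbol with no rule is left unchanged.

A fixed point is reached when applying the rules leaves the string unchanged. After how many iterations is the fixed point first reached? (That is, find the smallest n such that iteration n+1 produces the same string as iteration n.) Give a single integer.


Answer: 1

Derivation:
Step 0: G
Step 1: C
Step 2: C  (unchanged — fixed point at step 1)


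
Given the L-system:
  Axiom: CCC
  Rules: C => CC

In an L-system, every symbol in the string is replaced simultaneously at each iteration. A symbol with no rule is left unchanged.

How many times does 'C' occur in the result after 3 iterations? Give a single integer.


Step 0: CCC  (3 'C')
Step 1: CCCCCC  (6 'C')
Step 2: CCCCCCCCCCCC  (12 'C')
Step 3: CCCCCCCCCCCCCCCCCCCCCCCC  (24 'C')

Answer: 24


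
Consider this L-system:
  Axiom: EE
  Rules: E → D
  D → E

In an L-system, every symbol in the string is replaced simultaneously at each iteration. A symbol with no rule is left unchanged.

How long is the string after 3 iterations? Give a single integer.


Answer: 2

Derivation:
Step 0: length = 2
Step 1: length = 2
Step 2: length = 2
Step 3: length = 2


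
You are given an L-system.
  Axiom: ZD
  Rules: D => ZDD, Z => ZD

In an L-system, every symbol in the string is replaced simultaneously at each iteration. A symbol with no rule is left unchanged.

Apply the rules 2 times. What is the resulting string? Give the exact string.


Step 0: ZD
Step 1: ZDZDD
Step 2: ZDZDDZDZDDZDD

Answer: ZDZDDZDZDDZDD


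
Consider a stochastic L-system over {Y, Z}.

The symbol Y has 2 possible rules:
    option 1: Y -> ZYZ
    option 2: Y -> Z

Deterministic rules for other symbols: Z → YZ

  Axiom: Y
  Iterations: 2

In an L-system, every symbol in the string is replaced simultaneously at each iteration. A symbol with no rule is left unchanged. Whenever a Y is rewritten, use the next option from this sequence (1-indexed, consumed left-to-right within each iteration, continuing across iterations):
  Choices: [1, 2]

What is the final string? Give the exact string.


Answer: YZZYZ

Derivation:
Step 0: Y
Step 1: ZYZ  (used choices [1])
Step 2: YZZYZ  (used choices [2])


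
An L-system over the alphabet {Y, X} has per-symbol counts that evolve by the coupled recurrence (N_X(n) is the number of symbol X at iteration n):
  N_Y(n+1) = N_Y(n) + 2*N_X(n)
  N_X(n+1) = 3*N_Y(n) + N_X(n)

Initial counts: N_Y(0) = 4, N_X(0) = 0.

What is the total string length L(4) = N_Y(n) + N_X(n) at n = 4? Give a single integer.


Answer: 628

Derivation:
Step 0: N_Y=4, N_X=0, L=4
Step 1: N_Y=4, N_X=12, L=16
Step 2: N_Y=28, N_X=24, L=52
Step 3: N_Y=76, N_X=108, L=184
Step 4: N_Y=292, N_X=336, L=628


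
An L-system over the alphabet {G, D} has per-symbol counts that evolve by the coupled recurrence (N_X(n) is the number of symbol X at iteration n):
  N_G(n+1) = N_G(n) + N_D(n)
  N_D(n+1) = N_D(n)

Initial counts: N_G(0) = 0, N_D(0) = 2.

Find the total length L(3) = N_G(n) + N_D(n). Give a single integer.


Step 0: N_G=0, N_D=2, L=2
Step 1: N_G=2, N_D=2, L=4
Step 2: N_G=4, N_D=2, L=6
Step 3: N_G=6, N_D=2, L=8

Answer: 8


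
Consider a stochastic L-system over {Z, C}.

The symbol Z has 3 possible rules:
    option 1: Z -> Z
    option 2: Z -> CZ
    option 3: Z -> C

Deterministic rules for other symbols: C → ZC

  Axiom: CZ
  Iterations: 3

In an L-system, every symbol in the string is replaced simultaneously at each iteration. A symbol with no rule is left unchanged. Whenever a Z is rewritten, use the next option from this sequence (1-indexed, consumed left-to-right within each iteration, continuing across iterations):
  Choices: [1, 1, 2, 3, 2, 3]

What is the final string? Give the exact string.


Answer: CCZZCZCC

Derivation:
Step 0: CZ
Step 1: ZCZ  (used choices [1])
Step 2: ZZCCZ  (used choices [1, 2])
Step 3: CCZZCZCC  (used choices [3, 2, 3])


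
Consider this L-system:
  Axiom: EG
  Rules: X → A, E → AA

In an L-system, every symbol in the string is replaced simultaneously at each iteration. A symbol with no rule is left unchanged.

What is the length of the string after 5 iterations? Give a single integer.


Answer: 3

Derivation:
Step 0: length = 2
Step 1: length = 3
Step 2: length = 3
Step 3: length = 3
Step 4: length = 3
Step 5: length = 3


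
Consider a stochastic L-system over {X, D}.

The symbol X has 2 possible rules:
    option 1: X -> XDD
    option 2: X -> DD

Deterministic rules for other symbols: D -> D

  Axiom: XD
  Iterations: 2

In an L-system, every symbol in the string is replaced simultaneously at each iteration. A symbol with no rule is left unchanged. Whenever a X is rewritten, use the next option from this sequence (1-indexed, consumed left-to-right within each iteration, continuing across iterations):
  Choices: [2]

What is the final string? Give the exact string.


Step 0: XD
Step 1: DDD  (used choices [2])
Step 2: DDD  (used choices [])

Answer: DDD


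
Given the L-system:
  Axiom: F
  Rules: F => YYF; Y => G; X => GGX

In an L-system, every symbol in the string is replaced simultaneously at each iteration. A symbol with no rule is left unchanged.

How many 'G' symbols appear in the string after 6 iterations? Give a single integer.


Answer: 10

Derivation:
Step 0: F  (0 'G')
Step 1: YYF  (0 'G')
Step 2: GGYYF  (2 'G')
Step 3: GGGGYYF  (4 'G')
Step 4: GGGGGGYYF  (6 'G')
Step 5: GGGGGGGGYYF  (8 'G')
Step 6: GGGGGGGGGGYYF  (10 'G')


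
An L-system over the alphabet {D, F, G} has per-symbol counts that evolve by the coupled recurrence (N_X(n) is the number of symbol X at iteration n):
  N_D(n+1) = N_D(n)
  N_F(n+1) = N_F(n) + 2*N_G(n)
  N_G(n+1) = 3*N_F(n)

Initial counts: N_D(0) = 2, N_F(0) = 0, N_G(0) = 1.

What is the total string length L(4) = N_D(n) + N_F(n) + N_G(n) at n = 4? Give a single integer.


Answer: 70

Derivation:
Step 0: N_D=2, N_F=0, N_G=1, L=3
Step 1: N_D=2, N_F=2, N_G=0, L=4
Step 2: N_D=2, N_F=2, N_G=6, L=10
Step 3: N_D=2, N_F=14, N_G=6, L=22
Step 4: N_D=2, N_F=26, N_G=42, L=70


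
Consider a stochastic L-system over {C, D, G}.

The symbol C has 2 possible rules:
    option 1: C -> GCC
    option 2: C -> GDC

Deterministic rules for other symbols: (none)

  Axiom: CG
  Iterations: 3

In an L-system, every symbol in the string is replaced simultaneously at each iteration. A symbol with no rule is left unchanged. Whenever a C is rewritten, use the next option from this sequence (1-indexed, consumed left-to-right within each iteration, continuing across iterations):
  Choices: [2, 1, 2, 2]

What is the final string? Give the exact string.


Step 0: CG
Step 1: GDCG  (used choices [2])
Step 2: GDGCCG  (used choices [1])
Step 3: GDGGDCGDCG  (used choices [2, 2])

Answer: GDGGDCGDCG


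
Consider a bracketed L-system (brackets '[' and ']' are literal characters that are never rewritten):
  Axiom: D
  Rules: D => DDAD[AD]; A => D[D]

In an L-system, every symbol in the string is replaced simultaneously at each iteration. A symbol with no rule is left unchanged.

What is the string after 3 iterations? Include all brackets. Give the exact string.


Answer: DDAD[AD]DDAD[AD]D[D]DDAD[AD][D[D]DDAD[AD]]DDAD[AD]DDAD[AD]D[D]DDAD[AD][D[D]DDAD[AD]]DDAD[AD][DDAD[AD]]DDAD[AD]DDAD[AD]D[D]DDAD[AD][D[D]DDAD[AD]][DDAD[AD][DDAD[AD]]DDAD[AD]DDAD[AD]D[D]DDAD[AD][D[D]DDAD[AD]]]

Derivation:
Step 0: D
Step 1: DDAD[AD]
Step 2: DDAD[AD]DDAD[AD]D[D]DDAD[AD][D[D]DDAD[AD]]
Step 3: DDAD[AD]DDAD[AD]D[D]DDAD[AD][D[D]DDAD[AD]]DDAD[AD]DDAD[AD]D[D]DDAD[AD][D[D]DDAD[AD]]DDAD[AD][DDAD[AD]]DDAD[AD]DDAD[AD]D[D]DDAD[AD][D[D]DDAD[AD]][DDAD[AD][DDAD[AD]]DDAD[AD]DDAD[AD]D[D]DDAD[AD][D[D]DDAD[AD]]]


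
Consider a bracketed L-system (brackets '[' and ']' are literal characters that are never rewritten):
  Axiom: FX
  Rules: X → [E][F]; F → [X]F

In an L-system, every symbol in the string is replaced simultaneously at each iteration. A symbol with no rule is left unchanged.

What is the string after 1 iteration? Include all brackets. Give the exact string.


Answer: [X]F[E][F]

Derivation:
Step 0: FX
Step 1: [X]F[E][F]


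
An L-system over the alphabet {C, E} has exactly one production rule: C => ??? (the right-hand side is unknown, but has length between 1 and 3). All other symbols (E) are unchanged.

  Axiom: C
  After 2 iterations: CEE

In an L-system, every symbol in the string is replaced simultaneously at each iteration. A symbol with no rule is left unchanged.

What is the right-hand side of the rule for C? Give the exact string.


Answer: CE

Derivation:
Trying C => CE:
  Step 0: C
  Step 1: CE
  Step 2: CEE
Matches the given result.


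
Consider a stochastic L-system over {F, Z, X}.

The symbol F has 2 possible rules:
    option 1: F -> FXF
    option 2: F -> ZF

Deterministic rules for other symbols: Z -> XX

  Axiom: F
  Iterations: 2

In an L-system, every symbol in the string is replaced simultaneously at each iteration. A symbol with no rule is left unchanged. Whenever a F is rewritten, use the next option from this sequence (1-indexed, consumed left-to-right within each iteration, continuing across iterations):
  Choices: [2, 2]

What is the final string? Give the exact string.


Answer: XXZF

Derivation:
Step 0: F
Step 1: ZF  (used choices [2])
Step 2: XXZF  (used choices [2])


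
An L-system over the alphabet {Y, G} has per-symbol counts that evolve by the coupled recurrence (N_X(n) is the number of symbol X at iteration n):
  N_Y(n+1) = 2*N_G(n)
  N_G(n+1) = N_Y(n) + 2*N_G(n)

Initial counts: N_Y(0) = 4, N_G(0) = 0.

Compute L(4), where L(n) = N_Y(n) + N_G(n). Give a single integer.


Answer: 112

Derivation:
Step 0: N_Y=4, N_G=0, L=4
Step 1: N_Y=0, N_G=4, L=4
Step 2: N_Y=8, N_G=8, L=16
Step 3: N_Y=16, N_G=24, L=40
Step 4: N_Y=48, N_G=64, L=112


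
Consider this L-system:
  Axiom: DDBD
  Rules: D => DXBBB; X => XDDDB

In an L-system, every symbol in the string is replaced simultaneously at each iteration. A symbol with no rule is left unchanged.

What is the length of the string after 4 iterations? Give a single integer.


Answer: 304

Derivation:
Step 0: length = 4
Step 1: length = 16
Step 2: length = 40
Step 3: length = 112
Step 4: length = 304


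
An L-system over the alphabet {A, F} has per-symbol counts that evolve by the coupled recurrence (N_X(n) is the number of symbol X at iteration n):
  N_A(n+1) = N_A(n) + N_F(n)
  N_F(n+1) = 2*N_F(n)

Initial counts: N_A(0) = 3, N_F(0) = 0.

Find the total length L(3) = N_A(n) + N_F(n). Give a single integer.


Step 0: N_A=3, N_F=0, L=3
Step 1: N_A=3, N_F=0, L=3
Step 2: N_A=3, N_F=0, L=3
Step 3: N_A=3, N_F=0, L=3

Answer: 3


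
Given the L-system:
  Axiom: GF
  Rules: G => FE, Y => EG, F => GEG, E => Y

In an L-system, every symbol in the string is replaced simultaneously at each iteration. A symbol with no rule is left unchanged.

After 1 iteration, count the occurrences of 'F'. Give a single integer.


Answer: 1

Derivation:
Step 0: GF  (1 'F')
Step 1: FEGEG  (1 'F')


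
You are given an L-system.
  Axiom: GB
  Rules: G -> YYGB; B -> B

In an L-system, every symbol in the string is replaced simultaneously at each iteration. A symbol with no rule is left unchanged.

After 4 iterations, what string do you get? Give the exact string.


Step 0: GB
Step 1: YYGBB
Step 2: YYYYGBBB
Step 3: YYYYYYGBBBB
Step 4: YYYYYYYYGBBBBB

Answer: YYYYYYYYGBBBBB


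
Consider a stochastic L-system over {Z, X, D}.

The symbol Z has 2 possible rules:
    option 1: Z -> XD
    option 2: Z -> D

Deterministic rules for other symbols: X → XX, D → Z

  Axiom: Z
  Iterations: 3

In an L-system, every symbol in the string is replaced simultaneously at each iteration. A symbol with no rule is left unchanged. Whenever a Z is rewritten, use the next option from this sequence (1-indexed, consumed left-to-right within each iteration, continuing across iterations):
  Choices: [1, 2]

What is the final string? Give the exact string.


Answer: XXXXD

Derivation:
Step 0: Z
Step 1: XD  (used choices [1])
Step 2: XXZ  (used choices [])
Step 3: XXXXD  (used choices [2])


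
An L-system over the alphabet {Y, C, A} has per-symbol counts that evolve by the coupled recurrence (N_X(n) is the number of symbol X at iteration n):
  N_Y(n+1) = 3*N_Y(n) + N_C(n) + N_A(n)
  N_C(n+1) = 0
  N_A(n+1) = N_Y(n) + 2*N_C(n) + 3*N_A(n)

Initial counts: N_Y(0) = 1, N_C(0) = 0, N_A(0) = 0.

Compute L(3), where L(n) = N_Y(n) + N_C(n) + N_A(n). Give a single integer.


Step 0: N_Y=1, N_C=0, N_A=0, L=1
Step 1: N_Y=3, N_C=0, N_A=1, L=4
Step 2: N_Y=10, N_C=0, N_A=6, L=16
Step 3: N_Y=36, N_C=0, N_A=28, L=64

Answer: 64


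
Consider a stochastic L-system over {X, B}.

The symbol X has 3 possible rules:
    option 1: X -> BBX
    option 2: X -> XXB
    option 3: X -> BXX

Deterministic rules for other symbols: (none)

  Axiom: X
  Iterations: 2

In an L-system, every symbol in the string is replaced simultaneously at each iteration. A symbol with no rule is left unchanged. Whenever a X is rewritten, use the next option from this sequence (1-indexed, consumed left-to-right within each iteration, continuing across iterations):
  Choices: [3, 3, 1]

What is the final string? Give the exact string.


Step 0: X
Step 1: BXX  (used choices [3])
Step 2: BBXXBBX  (used choices [3, 1])

Answer: BBXXBBX


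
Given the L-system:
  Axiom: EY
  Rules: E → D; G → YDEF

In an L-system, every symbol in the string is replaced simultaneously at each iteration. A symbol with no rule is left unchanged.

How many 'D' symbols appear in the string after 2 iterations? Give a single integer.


Answer: 1

Derivation:
Step 0: EY  (0 'D')
Step 1: DY  (1 'D')
Step 2: DY  (1 'D')


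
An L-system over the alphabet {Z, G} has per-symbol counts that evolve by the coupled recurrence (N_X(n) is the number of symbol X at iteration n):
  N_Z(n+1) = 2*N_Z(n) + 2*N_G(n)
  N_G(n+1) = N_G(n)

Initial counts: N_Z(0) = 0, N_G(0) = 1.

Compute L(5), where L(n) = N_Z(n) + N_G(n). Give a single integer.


Answer: 63

Derivation:
Step 0: N_Z=0, N_G=1, L=1
Step 1: N_Z=2, N_G=1, L=3
Step 2: N_Z=6, N_G=1, L=7
Step 3: N_Z=14, N_G=1, L=15
Step 4: N_Z=30, N_G=1, L=31
Step 5: N_Z=62, N_G=1, L=63


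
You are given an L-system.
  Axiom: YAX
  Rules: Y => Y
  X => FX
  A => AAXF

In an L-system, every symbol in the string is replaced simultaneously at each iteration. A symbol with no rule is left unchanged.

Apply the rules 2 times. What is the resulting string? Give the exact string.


Answer: YAAXFAAXFFXFFFX

Derivation:
Step 0: YAX
Step 1: YAAXFFX
Step 2: YAAXFAAXFFXFFFX


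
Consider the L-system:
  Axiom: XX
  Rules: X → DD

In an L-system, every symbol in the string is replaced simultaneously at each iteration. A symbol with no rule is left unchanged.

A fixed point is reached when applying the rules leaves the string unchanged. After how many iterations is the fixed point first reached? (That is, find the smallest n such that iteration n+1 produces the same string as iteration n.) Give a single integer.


Answer: 1

Derivation:
Step 0: XX
Step 1: DDDD
Step 2: DDDD  (unchanged — fixed point at step 1)


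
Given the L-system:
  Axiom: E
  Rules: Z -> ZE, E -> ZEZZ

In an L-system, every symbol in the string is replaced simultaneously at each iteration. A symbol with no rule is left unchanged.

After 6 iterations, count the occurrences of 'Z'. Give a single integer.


Answer: 360

Derivation:
Step 0: E  (0 'Z')
Step 1: ZEZZ  (3 'Z')
Step 2: ZEZEZZZEZE  (6 'Z')
Step 3: ZEZEZZZEZEZZZEZEZEZEZZZEZEZZ  (18 'Z')
Step 4: ZEZEZZZEZEZZZEZEZEZEZZZEZEZZZEZEZEZEZZZEZEZZZEZEZZZEZEZZZEZEZEZEZZZEZEZZZEZE  (48 'Z')
Step 5: ZEZEZZZEZEZZZEZEZEZEZZZEZEZZZEZEZEZEZZZEZEZZZEZEZZZEZEZZZEZEZEZEZZZEZEZZZEZEZEZEZZZEZEZZZEZEZZZEZEZZZEZEZEZEZZZEZEZZZEZEZEZEZZZEZEZZZEZEZEZEZZZEZEZZZEZEZEZEZZZEZEZZZEZEZZZEZEZZZEZEZEZEZZZEZEZZZEZEZEZEZZZEZEZZ  (132 'Z')
Step 6: ZEZEZZZEZEZZZEZEZEZEZZZEZEZZZEZEZEZEZZZEZEZZZEZEZZZEZEZZZEZEZEZEZZZEZEZZZEZEZEZEZZZEZEZZZEZEZZZEZEZZZEZEZEZEZZZEZEZZZEZEZEZEZZZEZEZZZEZEZEZEZZZEZEZZZEZEZEZEZZZEZEZZZEZEZZZEZEZZZEZEZEZEZZZEZEZZZEZEZEZEZZZEZEZZZEZEZZZEZEZZZEZEZEZEZZZEZEZZZEZEZEZEZZZEZEZZZEZEZEZEZZZEZEZZZEZEZEZEZZZEZEZZZEZEZZZEZEZZZEZEZEZEZZZEZEZZZEZEZEZEZZZEZEZZZEZEZZZEZEZZZEZEZEZEZZZEZEZZZEZEZEZEZZZEZEZZZEZEZZZEZEZZZEZEZEZEZZZEZEZZZEZEZEZEZZZEZEZZZEZEZZZEZEZZZEZEZEZEZZZEZEZZZEZEZEZEZZZEZEZZZEZEZEZEZZZEZEZZZEZEZEZEZZZEZEZZZEZEZZZEZEZZZEZEZEZEZZZEZEZZZEZEZEZEZZZEZEZZZEZEZZZEZEZZZEZEZEZEZZZEZEZZZEZE  (360 'Z')
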